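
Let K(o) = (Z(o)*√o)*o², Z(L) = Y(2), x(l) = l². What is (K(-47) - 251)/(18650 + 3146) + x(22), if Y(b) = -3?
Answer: 10549013/21796 - 6627*I*√47/21796 ≈ 483.99 - 2.0844*I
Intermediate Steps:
Z(L) = -3
K(o) = -3*o^(5/2) (K(o) = (-3*√o)*o² = -3*o^(5/2))
(K(-47) - 251)/(18650 + 3146) + x(22) = (-6627*I*√47 - 251)/(18650 + 3146) + 22² = (-6627*I*√47 - 251)/21796 + 484 = (-6627*I*√47 - 251)*(1/21796) + 484 = (-251 - 6627*I*√47)*(1/21796) + 484 = (-251/21796 - 6627*I*√47/21796) + 484 = 10549013/21796 - 6627*I*√47/21796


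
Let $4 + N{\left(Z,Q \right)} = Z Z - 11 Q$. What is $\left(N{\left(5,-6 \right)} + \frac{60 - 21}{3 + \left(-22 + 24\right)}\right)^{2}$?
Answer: $\frac{224676}{25} \approx 8987.0$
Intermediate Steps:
$N{\left(Z,Q \right)} = -4 + Z^{2} - 11 Q$ ($N{\left(Z,Q \right)} = -4 - \left(11 Q - Z Z\right) = -4 - \left(- Z^{2} + 11 Q\right) = -4 + Z^{2} - 11 Q$)
$\left(N{\left(5,-6 \right)} + \frac{60 - 21}{3 + \left(-22 + 24\right)}\right)^{2} = \left(\left(-4 + 5^{2} - -66\right) + \frac{60 - 21}{3 + \left(-22 + 24\right)}\right)^{2} = \left(\left(-4 + 25 + 66\right) + \frac{39}{3 + 2}\right)^{2} = \left(87 + \frac{39}{5}\right)^{2} = \left(\frac{474}{5}\right)^{2} = \frac{224676}{25}$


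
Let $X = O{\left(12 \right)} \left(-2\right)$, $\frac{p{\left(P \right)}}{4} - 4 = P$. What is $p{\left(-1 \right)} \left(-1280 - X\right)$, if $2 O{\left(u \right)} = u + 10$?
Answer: $-15096$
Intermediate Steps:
$O{\left(u \right)} = 5 + \frac{u}{2}$ ($O{\left(u \right)} = \frac{u + 10}{2} = \frac{10 + u}{2} = 5 + \frac{u}{2}$)
$p{\left(P \right)} = 16 + 4 P$
$X = -22$ ($X = \left(5 + \frac{1}{2} \cdot 12\right) \left(-2\right) = \left(5 + 6\right) \left(-2\right) = 11 \left(-2\right) = -22$)
$p{\left(-1 \right)} \left(-1280 - X\right) = \left(16 + 4 \left(-1\right)\right) \left(-1280 - -22\right) = \left(16 - 4\right) \left(-1280 + 22\right) = 12 \left(-1258\right) = -15096$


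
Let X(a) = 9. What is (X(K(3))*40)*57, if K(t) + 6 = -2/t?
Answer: 20520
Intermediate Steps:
K(t) = -6 - 2/t
(X(K(3))*40)*57 = (9*40)*57 = 360*57 = 20520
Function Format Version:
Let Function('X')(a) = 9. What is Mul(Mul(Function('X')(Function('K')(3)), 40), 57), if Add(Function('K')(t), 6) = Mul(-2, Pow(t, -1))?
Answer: 20520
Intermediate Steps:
Function('K')(t) = Add(-6, Mul(-2, Pow(t, -1)))
Mul(Mul(Function('X')(Function('K')(3)), 40), 57) = Mul(Mul(9, 40), 57) = Mul(360, 57) = 20520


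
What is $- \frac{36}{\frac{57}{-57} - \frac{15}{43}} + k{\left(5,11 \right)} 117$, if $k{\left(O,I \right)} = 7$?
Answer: $\frac{24525}{29} \approx 845.69$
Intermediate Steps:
$- \frac{36}{\frac{57}{-57} - \frac{15}{43}} + k{\left(5,11 \right)} 117 = - \frac{36}{\frac{57}{-57} - \frac{15}{43}} + 7 \cdot 117 = - \frac{36}{57 \left(- \frac{1}{57}\right) - \frac{15}{43}} + 819 = - \frac{36}{-1 - \frac{15}{43}} + 819 = - \frac{36}{- \frac{58}{43}} + 819 = \left(-36\right) \left(- \frac{43}{58}\right) + 819 = \frac{774}{29} + 819 = \frac{24525}{29}$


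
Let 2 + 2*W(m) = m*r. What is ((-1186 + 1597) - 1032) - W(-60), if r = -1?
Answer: -650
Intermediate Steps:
W(m) = -1 - m/2 (W(m) = -1 + (m*(-1))/2 = -1 + (-m)/2 = -1 - m/2)
((-1186 + 1597) - 1032) - W(-60) = ((-1186 + 1597) - 1032) - (-1 - ½*(-60)) = (411 - 1032) - (-1 + 30) = -621 - 1*29 = -621 - 29 = -650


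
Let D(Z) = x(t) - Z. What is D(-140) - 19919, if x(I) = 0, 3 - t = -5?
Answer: -19779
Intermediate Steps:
t = 8 (t = 3 - 1*(-5) = 3 + 5 = 8)
D(Z) = -Z (D(Z) = 0 - Z = -Z)
D(-140) - 19919 = -1*(-140) - 19919 = 140 - 19919 = -19779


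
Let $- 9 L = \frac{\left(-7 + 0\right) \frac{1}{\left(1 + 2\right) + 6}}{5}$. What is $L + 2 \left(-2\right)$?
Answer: $- \frac{1613}{405} \approx -3.9827$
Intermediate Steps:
$L = \frac{7}{405}$ ($L = - \frac{\frac{-7 + 0}{\left(1 + 2\right) + 6} \cdot \frac{1}{5}}{9} = - \frac{- \frac{7}{3 + 6} \cdot \frac{1}{5}}{9} = - \frac{- \frac{7}{9} \cdot \frac{1}{5}}{9} = - \frac{\left(-7\right) \frac{1}{9} \cdot \frac{1}{5}}{9} = - \frac{\left(- \frac{7}{9}\right) \frac{1}{5}}{9} = \left(- \frac{1}{9}\right) \left(- \frac{7}{45}\right) = \frac{7}{405} \approx 0.017284$)
$L + 2 \left(-2\right) = \frac{7}{405} + 2 \left(-2\right) = \frac{7}{405} - 4 = - \frac{1613}{405}$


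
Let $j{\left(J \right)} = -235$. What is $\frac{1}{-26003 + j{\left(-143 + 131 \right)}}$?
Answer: $- \frac{1}{26238} \approx -3.8113 \cdot 10^{-5}$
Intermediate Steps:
$\frac{1}{-26003 + j{\left(-143 + 131 \right)}} = \frac{1}{-26003 - 235} = \frac{1}{-26238} = - \frac{1}{26238}$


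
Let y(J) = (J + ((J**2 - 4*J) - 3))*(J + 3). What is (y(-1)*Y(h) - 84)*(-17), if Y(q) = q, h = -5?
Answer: 1598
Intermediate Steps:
y(J) = (3 + J)*(-3 + J**2 - 3*J) (y(J) = (J + (-3 + J**2 - 4*J))*(3 + J) = (-3 + J**2 - 3*J)*(3 + J) = (3 + J)*(-3 + J**2 - 3*J))
(y(-1)*Y(h) - 84)*(-17) = ((-9 + (-1)**3 - 12*(-1))*(-5) - 84)*(-17) = ((-9 - 1 + 12)*(-5) - 84)*(-17) = (2*(-5) - 84)*(-17) = (-10 - 84)*(-17) = -94*(-17) = 1598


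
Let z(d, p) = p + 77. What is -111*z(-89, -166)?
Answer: 9879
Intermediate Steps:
z(d, p) = 77 + p
-111*z(-89, -166) = -111*(77 - 166) = -111*(-89) = 9879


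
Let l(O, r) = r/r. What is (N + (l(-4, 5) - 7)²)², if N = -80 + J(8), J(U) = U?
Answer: 1296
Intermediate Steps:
l(O, r) = 1
N = -72 (N = -80 + 8 = -72)
(N + (l(-4, 5) - 7)²)² = (-72 + (1 - 7)²)² = (-72 + (-6)²)² = (-72 + 36)² = (-36)² = 1296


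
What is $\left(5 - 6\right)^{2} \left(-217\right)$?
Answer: $-217$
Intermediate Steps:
$\left(5 - 6\right)^{2} \left(-217\right) = \left(-1\right)^{2} \left(-217\right) = 1 \left(-217\right) = -217$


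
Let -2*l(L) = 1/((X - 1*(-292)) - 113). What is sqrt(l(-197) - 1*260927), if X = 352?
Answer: 5*I*sqrt(1307933122)/354 ≈ 510.81*I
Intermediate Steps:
l(L) = -1/1062 (l(L) = -1/(2*((352 - 1*(-292)) - 113)) = -1/(2*((352 + 292) - 113)) = -1/(2*(644 - 113)) = -1/2/531 = -1/2*1/531 = -1/1062)
sqrt(l(-197) - 1*260927) = sqrt(-1/1062 - 1*260927) = sqrt(-1/1062 - 260927) = sqrt(-277104475/1062) = 5*I*sqrt(1307933122)/354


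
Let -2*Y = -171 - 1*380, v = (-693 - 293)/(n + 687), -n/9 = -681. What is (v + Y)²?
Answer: 880615204921/11614464 ≈ 75821.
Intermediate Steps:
n = 6129 (n = -9*(-681) = 6129)
v = -493/3408 (v = (-693 - 293)/(6129 + 687) = -986/6816 = -986*1/6816 = -493/3408 ≈ -0.14466)
Y = 551/2 (Y = -(-171 - 1*380)/2 = -(-171 - 380)/2 = -½*(-551) = 551/2 ≈ 275.50)
(v + Y)² = (-493/3408 + 551/2)² = (938411/3408)² = 880615204921/11614464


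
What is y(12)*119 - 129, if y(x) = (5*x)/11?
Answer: 5721/11 ≈ 520.09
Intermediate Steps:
y(x) = 5*x/11 (y(x) = (5*x)*(1/11) = 5*x/11)
y(12)*119 - 129 = ((5/11)*12)*119 - 129 = (60/11)*119 - 129 = 7140/11 - 129 = 5721/11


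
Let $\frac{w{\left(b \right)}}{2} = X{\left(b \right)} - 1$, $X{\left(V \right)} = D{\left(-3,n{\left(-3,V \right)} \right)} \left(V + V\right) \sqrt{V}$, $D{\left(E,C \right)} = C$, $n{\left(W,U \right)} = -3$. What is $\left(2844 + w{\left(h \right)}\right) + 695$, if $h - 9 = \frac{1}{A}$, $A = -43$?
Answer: $3537 - \frac{4632 \sqrt{16598}}{1849} \approx 3214.3$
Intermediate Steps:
$h = \frac{386}{43}$ ($h = 9 + \frac{1}{-43} = 9 - \frac{1}{43} = \frac{386}{43} \approx 8.9767$)
$X{\left(V \right)} = - 6 V^{\frac{3}{2}}$ ($X{\left(V \right)} = - 3 \left(V + V\right) \sqrt{V} = - 3 \cdot 2 V \sqrt{V} = - 6 V \sqrt{V} = - 6 V^{\frac{3}{2}}$)
$w{\left(b \right)} = -2 - 12 b^{\frac{3}{2}}$ ($w{\left(b \right)} = 2 \left(- 6 b^{\frac{3}{2}} - 1\right) = 2 \left(-1 - 6 b^{\frac{3}{2}}\right) = -2 - 12 b^{\frac{3}{2}}$)
$\left(2844 + w{\left(h \right)}\right) + 695 = \left(2844 - \left(2 + 12 \left(\frac{386}{43}\right)^{\frac{3}{2}}\right)\right) + 695 = \left(2844 - \left(2 + 12 \frac{386 \sqrt{16598}}{1849}\right)\right) + 695 = \left(2844 - \left(2 + \frac{4632 \sqrt{16598}}{1849}\right)\right) + 695 = \left(2842 - \frac{4632 \sqrt{16598}}{1849}\right) + 695 = 3537 - \frac{4632 \sqrt{16598}}{1849}$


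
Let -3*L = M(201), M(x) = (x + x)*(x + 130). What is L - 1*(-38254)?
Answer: -6100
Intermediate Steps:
M(x) = 2*x*(130 + x) (M(x) = (2*x)*(130 + x) = 2*x*(130 + x))
L = -44354 (L = -2*201*(130 + 201)/3 = -2*201*331/3 = -⅓*133062 = -44354)
L - 1*(-38254) = -44354 - 1*(-38254) = -44354 + 38254 = -6100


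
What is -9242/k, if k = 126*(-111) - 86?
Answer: 4621/7036 ≈ 0.65676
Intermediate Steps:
k = -14072 (k = -13986 - 86 = -14072)
-9242/k = -9242/(-14072) = -9242*(-1/14072) = 4621/7036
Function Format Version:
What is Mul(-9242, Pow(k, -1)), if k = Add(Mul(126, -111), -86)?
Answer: Rational(4621, 7036) ≈ 0.65676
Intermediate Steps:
k = -14072 (k = Add(-13986, -86) = -14072)
Mul(-9242, Pow(k, -1)) = Mul(-9242, Pow(-14072, -1)) = Mul(-9242, Rational(-1, 14072)) = Rational(4621, 7036)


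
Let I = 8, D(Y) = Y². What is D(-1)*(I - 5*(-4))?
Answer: 28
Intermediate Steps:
D(-1)*(I - 5*(-4)) = (-1)²*(8 - 5*(-4)) = 1*(8 + 20) = 1*28 = 28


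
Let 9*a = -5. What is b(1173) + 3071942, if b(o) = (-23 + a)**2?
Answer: 248872246/81 ≈ 3.0725e+6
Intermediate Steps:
a = -5/9 (a = (1/9)*(-5) = -5/9 ≈ -0.55556)
b(o) = 44944/81 (b(o) = (-23 - 5/9)**2 = (-212/9)**2 = 44944/81)
b(1173) + 3071942 = 44944/81 + 3071942 = 248872246/81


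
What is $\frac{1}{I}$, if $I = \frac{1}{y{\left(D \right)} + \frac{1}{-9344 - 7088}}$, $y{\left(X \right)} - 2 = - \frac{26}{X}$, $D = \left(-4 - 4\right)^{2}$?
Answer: $\frac{52375}{32864} \approx 1.5937$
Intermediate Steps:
$D = 64$ ($D = \left(-8\right)^{2} = 64$)
$y{\left(X \right)} = 2 - \frac{26}{X}$
$I = \frac{32864}{52375}$ ($I = \frac{1}{\left(2 - \frac{26}{64}\right) + \frac{1}{-9344 - 7088}} = \frac{1}{\left(2 - \frac{13}{32}\right) + \frac{1}{-16432}} = \frac{1}{\left(2 - \frac{13}{32}\right) - \frac{1}{16432}} = \frac{1}{\frac{51}{32} - \frac{1}{16432}} = \frac{1}{\frac{52375}{32864}} = \frac{32864}{52375} \approx 0.62747$)
$\frac{1}{I} = \frac{1}{\frac{32864}{52375}} = \frac{52375}{32864}$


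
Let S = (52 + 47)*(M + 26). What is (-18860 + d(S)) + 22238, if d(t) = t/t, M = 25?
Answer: 3379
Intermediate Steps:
S = 5049 (S = (52 + 47)*(25 + 26) = 99*51 = 5049)
d(t) = 1
(-18860 + d(S)) + 22238 = (-18860 + 1) + 22238 = -18859 + 22238 = 3379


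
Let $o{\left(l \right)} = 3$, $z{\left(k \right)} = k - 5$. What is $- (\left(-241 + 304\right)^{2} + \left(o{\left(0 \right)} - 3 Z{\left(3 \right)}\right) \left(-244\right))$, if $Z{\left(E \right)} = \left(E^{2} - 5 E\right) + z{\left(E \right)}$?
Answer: $2619$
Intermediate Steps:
$z{\left(k \right)} = -5 + k$
$Z{\left(E \right)} = -5 + E^{2} - 4 E$ ($Z{\left(E \right)} = \left(E^{2} - 5 E\right) + \left(-5 + E\right) = -5 + E^{2} - 4 E$)
$- (\left(-241 + 304\right)^{2} + \left(o{\left(0 \right)} - 3 Z{\left(3 \right)}\right) \left(-244\right)) = - (\left(-241 + 304\right)^{2} + \left(3 - 3 \left(-5 + 3^{2} - 12\right)\right) \left(-244\right)) = - (63^{2} + \left(3 - 3 \left(-5 + 9 - 12\right)\right) \left(-244\right)) = - (3969 + \left(3 - -24\right) \left(-244\right)) = - (3969 + \left(3 + 24\right) \left(-244\right)) = - (3969 + 27 \left(-244\right)) = - (3969 - 6588) = \left(-1\right) \left(-2619\right) = 2619$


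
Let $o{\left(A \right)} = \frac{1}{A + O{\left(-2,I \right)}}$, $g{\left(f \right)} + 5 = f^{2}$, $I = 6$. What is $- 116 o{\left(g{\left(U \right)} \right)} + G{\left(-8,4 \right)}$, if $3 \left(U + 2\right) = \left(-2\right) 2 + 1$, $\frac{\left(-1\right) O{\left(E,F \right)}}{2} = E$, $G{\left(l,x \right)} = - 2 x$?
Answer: $- \frac{45}{2} \approx -22.5$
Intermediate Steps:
$O{\left(E,F \right)} = - 2 E$
$U = -3$ ($U = -2 + \frac{\left(-2\right) 2 + 1}{3} = -2 + \frac{-4 + 1}{3} = -2 + \frac{1}{3} \left(-3\right) = -2 - 1 = -3$)
$g{\left(f \right)} = -5 + f^{2}$
$o{\left(A \right)} = \frac{1}{4 + A}$ ($o{\left(A \right)} = \frac{1}{A - -4} = \frac{1}{A + 4} = \frac{1}{4 + A}$)
$- 116 o{\left(g{\left(U \right)} \right)} + G{\left(-8,4 \right)} = - \frac{116}{4 - \left(5 - \left(-3\right)^{2}\right)} - 8 = - \frac{116}{4 + \left(-5 + 9\right)} - 8 = - \frac{116}{4 + 4} - 8 = - \frac{116}{8} - 8 = \left(-116\right) \frac{1}{8} - 8 = - \frac{29}{2} - 8 = - \frac{45}{2}$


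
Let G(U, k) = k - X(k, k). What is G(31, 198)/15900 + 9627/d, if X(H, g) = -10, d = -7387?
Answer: -37883201/29363325 ≈ -1.2902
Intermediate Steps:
G(U, k) = 10 + k (G(U, k) = k - 1*(-10) = k + 10 = 10 + k)
G(31, 198)/15900 + 9627/d = (10 + 198)/15900 + 9627/(-7387) = 208*(1/15900) + 9627*(-1/7387) = 52/3975 - 9627/7387 = -37883201/29363325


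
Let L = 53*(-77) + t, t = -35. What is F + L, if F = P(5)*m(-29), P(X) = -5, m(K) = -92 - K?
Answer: -3801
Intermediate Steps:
L = -4116 (L = 53*(-77) - 35 = -4081 - 35 = -4116)
F = 315 (F = -5*(-92 - 1*(-29)) = -5*(-92 + 29) = -5*(-63) = 315)
F + L = 315 - 4116 = -3801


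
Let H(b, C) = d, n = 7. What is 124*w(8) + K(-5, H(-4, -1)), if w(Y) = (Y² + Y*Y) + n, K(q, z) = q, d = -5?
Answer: 16735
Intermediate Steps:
H(b, C) = -5
w(Y) = 7 + 2*Y² (w(Y) = (Y² + Y*Y) + 7 = (Y² + Y²) + 7 = 2*Y² + 7 = 7 + 2*Y²)
124*w(8) + K(-5, H(-4, -1)) = 124*(7 + 2*8²) - 5 = 124*(7 + 2*64) - 5 = 124*(7 + 128) - 5 = 124*135 - 5 = 16740 - 5 = 16735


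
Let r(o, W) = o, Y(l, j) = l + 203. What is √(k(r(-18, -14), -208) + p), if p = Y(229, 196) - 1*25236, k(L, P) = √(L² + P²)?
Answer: √(-24804 + 2*√10897) ≈ 156.83*I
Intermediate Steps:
Y(l, j) = 203 + l
p = -24804 (p = (203 + 229) - 1*25236 = 432 - 25236 = -24804)
√(k(r(-18, -14), -208) + p) = √(√((-18)² + (-208)²) - 24804) = √(√(324 + 43264) - 24804) = √(√43588 - 24804) = √(2*√10897 - 24804) = √(-24804 + 2*√10897)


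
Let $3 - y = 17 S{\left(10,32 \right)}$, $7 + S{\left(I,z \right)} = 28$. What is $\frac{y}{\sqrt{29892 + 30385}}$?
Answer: $- \frac{354 \sqrt{60277}}{60277} \approx -1.4419$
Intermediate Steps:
$S{\left(I,z \right)} = 21$ ($S{\left(I,z \right)} = -7 + 28 = 21$)
$y = -354$ ($y = 3 - 17 \cdot 21 = 3 - 357 = -354$)
$\frac{y}{\sqrt{29892 + 30385}} = - \frac{354}{\sqrt{29892 + 30385}} = - \frac{354}{\sqrt{60277}} = - 354 \frac{\sqrt{60277}}{60277} = - \frac{354 \sqrt{60277}}{60277}$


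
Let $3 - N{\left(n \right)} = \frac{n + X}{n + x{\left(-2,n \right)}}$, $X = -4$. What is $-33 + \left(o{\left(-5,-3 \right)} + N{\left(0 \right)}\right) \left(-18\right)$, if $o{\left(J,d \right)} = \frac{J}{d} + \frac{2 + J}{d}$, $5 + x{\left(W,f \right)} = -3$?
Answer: $-126$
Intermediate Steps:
$x{\left(W,f \right)} = -8$ ($x{\left(W,f \right)} = -5 - 3 = -8$)
$o{\left(J,d \right)} = \frac{J}{d} + \frac{2 + J}{d}$
$N{\left(n \right)} = 3 - \frac{-4 + n}{-8 + n}$ ($N{\left(n \right)} = 3 - \frac{n - 4}{n - 8} = 3 - \frac{-4 + n}{-8 + n}$)
$-33 + \left(o{\left(-5,-3 \right)} + N{\left(0 \right)}\right) \left(-18\right) = -33 + \left(\frac{2 \left(1 - 5\right)}{-3} + \frac{2 \left(-10 + 0\right)}{-8 + 0}\right) \left(-18\right) = -33 + \left(2 \left(- \frac{1}{3}\right) \left(-4\right) + 2 \frac{1}{-8} \left(-10\right)\right) \left(-18\right) = -33 + \left(\frac{8}{3} + 2 \left(- \frac{1}{8}\right) \left(-10\right)\right) \left(-18\right) = -33 + \left(\frac{8}{3} + \frac{5}{2}\right) \left(-18\right) = -33 + \frac{31}{6} \left(-18\right) = -33 - 93 = -126$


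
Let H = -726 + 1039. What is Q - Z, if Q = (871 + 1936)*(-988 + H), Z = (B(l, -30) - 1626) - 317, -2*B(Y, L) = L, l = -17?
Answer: -1892797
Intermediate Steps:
B(Y, L) = -L/2
Z = -1928 (Z = (-1/2*(-30) - 1626) - 317 = (15 - 1626) - 317 = -1611 - 317 = -1928)
H = 313
Q = -1894725 (Q = (871 + 1936)*(-988 + 313) = 2807*(-675) = -1894725)
Q - Z = -1894725 - 1*(-1928) = -1894725 + 1928 = -1892797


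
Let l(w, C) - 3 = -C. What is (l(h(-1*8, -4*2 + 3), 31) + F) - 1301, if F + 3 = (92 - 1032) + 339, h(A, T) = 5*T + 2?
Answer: -1933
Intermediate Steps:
h(A, T) = 2 + 5*T
l(w, C) = 3 - C
F = -604 (F = -3 + ((92 - 1032) + 339) = -3 + (-940 + 339) = -3 - 601 = -604)
(l(h(-1*8, -4*2 + 3), 31) + F) - 1301 = ((3 - 1*31) - 604) - 1301 = ((3 - 31) - 604) - 1301 = (-28 - 604) - 1301 = -632 - 1301 = -1933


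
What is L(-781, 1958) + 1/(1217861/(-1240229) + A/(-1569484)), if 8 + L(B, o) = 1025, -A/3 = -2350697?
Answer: 10836854162074735/10657621122563 ≈ 1016.8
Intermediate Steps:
A = 7052091 (A = -3*(-2350697) = 7052091)
L(B, o) = 1017 (L(B, o) = -8 + 1025 = 1017)
L(-781, 1958) + 1/(1217861/(-1240229) + A/(-1569484)) = 1017 + 1/(1217861/(-1240229) + 7052091/(-1569484)) = 1017 + 1/(1217861*(-1/1240229) + 7052091*(-1/1569484)) = 1017 + 1/(-1217861/1240229 - 7052091/1569484) = 1017 + 1/(-10657621122563/1946519571836) = 1017 - 1946519571836/10657621122563 = 10836854162074735/10657621122563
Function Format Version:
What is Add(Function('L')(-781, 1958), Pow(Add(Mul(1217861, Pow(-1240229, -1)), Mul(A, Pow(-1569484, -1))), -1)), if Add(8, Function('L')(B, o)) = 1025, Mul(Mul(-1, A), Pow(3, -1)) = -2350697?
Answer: Rational(10836854162074735, 10657621122563) ≈ 1016.8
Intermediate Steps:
A = 7052091 (A = Mul(-3, -2350697) = 7052091)
Function('L')(B, o) = 1017 (Function('L')(B, o) = Add(-8, 1025) = 1017)
Add(Function('L')(-781, 1958), Pow(Add(Mul(1217861, Pow(-1240229, -1)), Mul(A, Pow(-1569484, -1))), -1)) = Add(1017, Pow(Add(Mul(1217861, Pow(-1240229, -1)), Mul(7052091, Pow(-1569484, -1))), -1)) = Add(1017, Pow(Add(Mul(1217861, Rational(-1, 1240229)), Mul(7052091, Rational(-1, 1569484))), -1)) = Add(1017, Pow(Add(Rational(-1217861, 1240229), Rational(-7052091, 1569484)), -1)) = Add(1017, Pow(Rational(-10657621122563, 1946519571836), -1)) = Add(1017, Rational(-1946519571836, 10657621122563)) = Rational(10836854162074735, 10657621122563)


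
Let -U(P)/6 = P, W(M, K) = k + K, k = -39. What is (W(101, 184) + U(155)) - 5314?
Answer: -6099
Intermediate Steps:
W(M, K) = -39 + K
U(P) = -6*P
(W(101, 184) + U(155)) - 5314 = ((-39 + 184) - 6*155) - 5314 = (145 - 930) - 5314 = -785 - 5314 = -6099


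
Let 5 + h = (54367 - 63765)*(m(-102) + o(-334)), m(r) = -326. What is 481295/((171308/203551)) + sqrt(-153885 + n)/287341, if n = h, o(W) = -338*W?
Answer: 97968078545/171308 + I*sqrt(1058049158)/287341 ≈ 5.7188e+5 + 0.1132*I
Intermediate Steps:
h = -1057895273 (h = -5 + (54367 - 63765)*(-326 - 338*(-334)) = -5 - 9398*(-326 + 112892) = -5 - 9398*112566 = -5 - 1057895268 = -1057895273)
n = -1057895273
481295/((171308/203551)) + sqrt(-153885 + n)/287341 = 481295/((171308/203551)) + sqrt(-153885 - 1057895273)/287341 = 481295/((171308*(1/203551))) + sqrt(-1058049158)*(1/287341) = 481295/(171308/203551) + (I*sqrt(1058049158))*(1/287341) = 481295*(203551/171308) + I*sqrt(1058049158)/287341 = 97968078545/171308 + I*sqrt(1058049158)/287341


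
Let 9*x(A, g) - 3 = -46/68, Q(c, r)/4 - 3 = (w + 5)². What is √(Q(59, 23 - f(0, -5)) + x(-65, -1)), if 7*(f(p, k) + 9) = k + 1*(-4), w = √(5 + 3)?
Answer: √(1500862 + 832320*√2)/102 ≈ 16.044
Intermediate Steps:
w = 2*√2 (w = √8 = 2*√2 ≈ 2.8284)
f(p, k) = -67/7 + k/7 (f(p, k) = -9 + (k + 1*(-4))/7 = -9 + (k - 4)/7 = -9 + (-4 + k)/7 = -9 + (-4/7 + k/7) = -67/7 + k/7)
Q(c, r) = 12 + 4*(5 + 2*√2)² (Q(c, r) = 12 + 4*(2*√2 + 5)² = 12 + 4*(5 + 2*√2)²)
x(A, g) = 79/306 (x(A, g) = ⅓ + (-46/68)/9 = ⅓ + (-46*1/68)/9 = ⅓ + (⅑)*(-23/34) = ⅓ - 23/306 = 79/306)
√(Q(59, 23 - f(0, -5)) + x(-65, -1)) = √((144 + 80*√2) + 79/306) = √(44143/306 + 80*√2)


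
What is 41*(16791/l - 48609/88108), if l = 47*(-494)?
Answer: -53464516395/1022845772 ≈ -52.270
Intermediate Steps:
l = -23218
41*(16791/l - 48609/88108) = 41*(16791/(-23218) - 48609/88108) = 41*(16791*(-1/23218) - 48609*1/88108) = 41*(-16791/23218 - 48609/88108) = 41*(-1304012595/1022845772) = -53464516395/1022845772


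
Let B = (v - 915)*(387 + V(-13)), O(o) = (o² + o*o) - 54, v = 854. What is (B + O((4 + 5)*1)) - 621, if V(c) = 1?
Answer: -24181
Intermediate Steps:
O(o) = -54 + 2*o² (O(o) = (o² + o²) - 54 = 2*o² - 54 = -54 + 2*o²)
B = -23668 (B = (854 - 915)*(387 + 1) = -61*388 = -23668)
(B + O((4 + 5)*1)) - 621 = (-23668 + (-54 + 2*((4 + 5)*1)²)) - 621 = (-23668 + (-54 + 2*(9*1)²)) - 621 = (-23668 + (-54 + 2*9²)) - 621 = (-23668 + (-54 + 2*81)) - 621 = (-23668 + (-54 + 162)) - 621 = (-23668 + 108) - 621 = -23560 - 621 = -24181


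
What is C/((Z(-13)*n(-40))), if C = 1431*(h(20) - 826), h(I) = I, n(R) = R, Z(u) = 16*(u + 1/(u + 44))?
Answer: -5959161/42880 ≈ -138.97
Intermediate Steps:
Z(u) = 16*u + 16/(44 + u) (Z(u) = 16*(u + 1/(44 + u)) = 16*u + 16/(44 + u))
C = -1153386 (C = 1431*(20 - 826) = 1431*(-806) = -1153386)
C/((Z(-13)*n(-40))) = -1153386*(-(44 - 13)/(640*(1 + (-13)**2 + 44*(-13)))) = -1153386*(-31/(640*(1 + 169 - 572))) = -1153386/((16*(1/31)*(-402))*(-40)) = -1153386/((-6432/31*(-40))) = -1153386/257280/31 = -1153386*31/257280 = -5959161/42880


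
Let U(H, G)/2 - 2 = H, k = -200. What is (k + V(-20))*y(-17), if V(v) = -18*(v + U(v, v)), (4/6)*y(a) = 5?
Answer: 6060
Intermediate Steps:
y(a) = 15/2 (y(a) = (3/2)*5 = 15/2)
U(H, G) = 4 + 2*H
V(v) = -72 - 54*v (V(v) = -18*(v + (4 + 2*v)) = -18*(4 + 3*v) = -72 - 54*v)
(k + V(-20))*y(-17) = (-200 + (-72 - 54*(-20)))*(15/2) = (-200 + (-72 + 1080))*(15/2) = (-200 + 1008)*(15/2) = 808*(15/2) = 6060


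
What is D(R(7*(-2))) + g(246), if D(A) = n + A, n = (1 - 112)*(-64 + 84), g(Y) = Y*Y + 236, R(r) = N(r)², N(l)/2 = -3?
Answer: 58568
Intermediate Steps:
N(l) = -6 (N(l) = 2*(-3) = -6)
R(r) = 36 (R(r) = (-6)² = 36)
g(Y) = 236 + Y² (g(Y) = Y² + 236 = 236 + Y²)
n = -2220 (n = -111*20 = -2220)
D(A) = -2220 + A
D(R(7*(-2))) + g(246) = (-2220 + 36) + (236 + 246²) = -2184 + (236 + 60516) = -2184 + 60752 = 58568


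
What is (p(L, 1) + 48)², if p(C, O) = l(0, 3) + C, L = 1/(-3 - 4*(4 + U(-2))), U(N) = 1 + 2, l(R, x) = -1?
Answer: 2119936/961 ≈ 2206.0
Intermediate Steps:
U(N) = 3
L = -1/31 (L = 1/(-3 - 4*(4 + 3)) = 1/(-3 - 4*7) = 1/(-3 - 28) = 1/(-31) = -1/31 ≈ -0.032258)
p(C, O) = -1 + C
(p(L, 1) + 48)² = ((-1 - 1/31) + 48)² = (-32/31 + 48)² = (1456/31)² = 2119936/961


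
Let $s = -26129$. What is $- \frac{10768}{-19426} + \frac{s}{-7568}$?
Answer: $\frac{26776099}{6682544} \approx 4.0069$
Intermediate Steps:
$- \frac{10768}{-19426} + \frac{s}{-7568} = - \frac{10768}{-19426} - \frac{26129}{-7568} = \left(-10768\right) \left(- \frac{1}{19426}\right) - - \frac{26129}{7568} = \frac{5384}{9713} + \frac{26129}{7568} = \frac{26776099}{6682544}$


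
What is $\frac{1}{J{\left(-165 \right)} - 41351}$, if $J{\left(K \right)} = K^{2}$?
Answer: $- \frac{1}{14126} \approx -7.0791 \cdot 10^{-5}$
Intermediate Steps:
$\frac{1}{J{\left(-165 \right)} - 41351} = \frac{1}{\left(-165\right)^{2} - 41351} = \frac{1}{27225 - 41351} = \frac{1}{-14126} = - \frac{1}{14126}$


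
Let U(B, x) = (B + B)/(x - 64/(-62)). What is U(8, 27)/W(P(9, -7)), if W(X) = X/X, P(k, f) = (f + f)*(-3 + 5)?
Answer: 496/869 ≈ 0.57077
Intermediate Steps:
P(k, f) = 4*f (P(k, f) = (2*f)*2 = 4*f)
W(X) = 1
U(B, x) = 2*B/(32/31 + x) (U(B, x) = (2*B)/(x - 64*(-1/62)) = (2*B)/(x + 32/31) = (2*B)/(32/31 + x) = 2*B/(32/31 + x))
U(8, 27)/W(P(9, -7)) = (62*8/(32 + 31*27))/1 = (62*8/(32 + 837))*1 = (62*8/869)*1 = (62*8*(1/869))*1 = (496/869)*1 = 496/869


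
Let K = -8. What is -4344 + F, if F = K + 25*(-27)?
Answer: -5027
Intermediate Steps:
F = -683 (F = -8 + 25*(-27) = -8 - 675 = -683)
-4344 + F = -4344 - 683 = -5027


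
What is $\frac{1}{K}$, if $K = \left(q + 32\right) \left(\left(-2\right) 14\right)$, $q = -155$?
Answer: $\frac{1}{3444} \approx 0.00029036$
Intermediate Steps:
$K = 3444$ ($K = \left(-155 + 32\right) \left(\left(-2\right) 14\right) = \left(-123\right) \left(-28\right) = 3444$)
$\frac{1}{K} = \frac{1}{3444}$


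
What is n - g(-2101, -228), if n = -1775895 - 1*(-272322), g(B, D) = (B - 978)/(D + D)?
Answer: -685632367/456 ≈ -1.5036e+6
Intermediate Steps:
g(B, D) = (-978 + B)/(2*D) (g(B, D) = (-978 + B)/((2*D)) = (-978 + B)*(1/(2*D)) = (-978 + B)/(2*D))
n = -1503573 (n = -1775895 + 272322 = -1503573)
n - g(-2101, -228) = -1503573 - (-978 - 2101)/(2*(-228)) = -1503573 - (-1)*(-3079)/(2*228) = -1503573 - 1*3079/456 = -1503573 - 3079/456 = -685632367/456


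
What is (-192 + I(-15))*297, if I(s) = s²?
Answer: 9801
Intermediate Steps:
(-192 + I(-15))*297 = (-192 + (-15)²)*297 = (-192 + 225)*297 = 33*297 = 9801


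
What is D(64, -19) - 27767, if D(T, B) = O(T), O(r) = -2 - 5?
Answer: -27774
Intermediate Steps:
O(r) = -7
D(T, B) = -7
D(64, -19) - 27767 = -7 - 27767 = -27774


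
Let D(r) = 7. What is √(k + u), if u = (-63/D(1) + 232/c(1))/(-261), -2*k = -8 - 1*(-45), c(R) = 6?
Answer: I*√5071926/522 ≈ 4.3144*I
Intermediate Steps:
k = -37/2 (k = -(-8 - 1*(-45))/2 = -(-8 + 45)/2 = -½*37 = -37/2 ≈ -18.500)
u = -89/783 (u = (-63/7 + 232/6)/(-261) = (-63*⅐ + 232*(⅙))*(-1/261) = (-9 + 116/3)*(-1/261) = (89/3)*(-1/261) = -89/783 ≈ -0.11367)
√(k + u) = √(-37/2 - 89/783) = √(-29149/1566) = I*√5071926/522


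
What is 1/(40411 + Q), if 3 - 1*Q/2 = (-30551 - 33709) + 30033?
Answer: 1/108871 ≈ 9.1852e-6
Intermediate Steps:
Q = 68460 (Q = 6 - 2*((-30551 - 33709) + 30033) = 6 - 2*(-64260 + 30033) = 6 - 2*(-34227) = 6 + 68454 = 68460)
1/(40411 + Q) = 1/(40411 + 68460) = 1/108871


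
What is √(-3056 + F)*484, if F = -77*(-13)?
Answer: 484*I*√2055 ≈ 21941.0*I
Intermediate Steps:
F = 1001
√(-3056 + F)*484 = √(-3056 + 1001)*484 = √(-2055)*484 = (I*√2055)*484 = 484*I*√2055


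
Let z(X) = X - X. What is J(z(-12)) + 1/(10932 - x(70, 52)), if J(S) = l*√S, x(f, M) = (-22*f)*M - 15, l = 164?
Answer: 1/91027 ≈ 1.0986e-5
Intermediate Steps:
x(f, M) = -15 - 22*M*f (x(f, M) = -22*M*f - 15 = -15 - 22*M*f)
z(X) = 0
J(S) = 164*√S
J(z(-12)) + 1/(10932 - x(70, 52)) = 164*√0 + 1/(10932 - (-15 - 22*52*70)) = 164*0 + 1/(10932 - (-15 - 80080)) = 0 + 1/(10932 - 1*(-80095)) = 0 + 1/(10932 + 80095) = 0 + 1/91027 = 1/91027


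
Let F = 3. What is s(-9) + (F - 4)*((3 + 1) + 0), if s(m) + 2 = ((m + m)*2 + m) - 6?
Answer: -57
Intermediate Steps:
s(m) = -8 + 5*m (s(m) = -2 + (((m + m)*2 + m) - 6) = -2 + (((2*m)*2 + m) - 6) = -2 + ((4*m + m) - 6) = -2 + (5*m - 6) = -2 + (-6 + 5*m) = -8 + 5*m)
s(-9) + (F - 4)*((3 + 1) + 0) = (-8 + 5*(-9)) + (3 - 4)*((3 + 1) + 0) = (-8 - 45) - (4 + 0) = -53 - 1*4 = -53 - 4 = -57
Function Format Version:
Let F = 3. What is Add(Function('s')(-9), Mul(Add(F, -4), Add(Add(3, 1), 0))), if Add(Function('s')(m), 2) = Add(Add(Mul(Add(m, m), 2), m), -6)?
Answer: -57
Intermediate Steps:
Function('s')(m) = Add(-8, Mul(5, m)) (Function('s')(m) = Add(-2, Add(Add(Mul(Add(m, m), 2), m), -6)) = Add(-2, Add(Add(Mul(Mul(2, m), 2), m), -6)) = Add(-2, Add(Add(Mul(4, m), m), -6)) = Add(-2, Add(Mul(5, m), -6)) = Add(-2, Add(-6, Mul(5, m))) = Add(-8, Mul(5, m)))
Add(Function('s')(-9), Mul(Add(F, -4), Add(Add(3, 1), 0))) = Add(Add(-8, Mul(5, -9)), Mul(Add(3, -4), Add(Add(3, 1), 0))) = Add(Add(-8, -45), Mul(-1, Add(4, 0))) = Add(-53, Mul(-1, 4)) = Add(-53, -4) = -57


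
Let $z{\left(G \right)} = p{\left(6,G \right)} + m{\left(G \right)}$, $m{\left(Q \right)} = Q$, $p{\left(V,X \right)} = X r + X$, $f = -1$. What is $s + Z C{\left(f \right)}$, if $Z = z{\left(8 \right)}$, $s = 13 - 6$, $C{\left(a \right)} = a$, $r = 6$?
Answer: $-57$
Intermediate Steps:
$p{\left(V,X \right)} = 7 X$ ($p{\left(V,X \right)} = X 6 + X = 6 X + X = 7 X$)
$s = 7$
$z{\left(G \right)} = 8 G$ ($z{\left(G \right)} = 7 G + G = 8 G$)
$Z = 64$ ($Z = 8 \cdot 8 = 64$)
$s + Z C{\left(f \right)} = 7 + 64 \left(-1\right) = 7 - 64 = -57$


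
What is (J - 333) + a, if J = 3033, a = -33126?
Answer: -30426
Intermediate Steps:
(J - 333) + a = (3033 - 333) - 33126 = 2700 - 33126 = -30426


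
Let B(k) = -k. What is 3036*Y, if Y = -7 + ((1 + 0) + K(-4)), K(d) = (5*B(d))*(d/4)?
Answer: -78936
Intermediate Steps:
K(d) = -5*d²/4 (K(d) = (5*(-d))*(d/4) = (-5*d)*(d*(¼)) = (-5*d)*(d/4) = -5*d²/4)
Y = -26 (Y = -7 + ((1 + 0) - 5/4*(-4)²) = -7 + (1 - 5/4*16) = -7 + (1 - 20) = -7 - 19 = -26)
3036*Y = 3036*(-26) = -78936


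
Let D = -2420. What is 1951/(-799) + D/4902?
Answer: -5748691/1958349 ≈ -2.9355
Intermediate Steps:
1951/(-799) + D/4902 = 1951/(-799) - 2420/4902 = 1951*(-1/799) - 2420*1/4902 = -1951/799 - 1210/2451 = -5748691/1958349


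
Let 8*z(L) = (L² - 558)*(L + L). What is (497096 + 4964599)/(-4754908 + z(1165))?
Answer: 7282260/520499141 ≈ 0.013991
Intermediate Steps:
z(L) = L*(-558 + L²)/4 (z(L) = ((L² - 558)*(L + L))/8 = ((-558 + L²)*(2*L))/8 = (2*L*(-558 + L²))/8 = L*(-558 + L²)/4)
(497096 + 4964599)/(-4754908 + z(1165)) = (497096 + 4964599)/(-4754908 + (¼)*1165*(-558 + 1165²)) = 5461695/(-4754908 + (¼)*1165*(-558 + 1357225)) = 5461695/(-4754908 + (¼)*1165*1356667) = 5461695/(-4754908 + 1580517055/4) = 5461695/(1561497423/4) = 5461695*(4/1561497423) = 7282260/520499141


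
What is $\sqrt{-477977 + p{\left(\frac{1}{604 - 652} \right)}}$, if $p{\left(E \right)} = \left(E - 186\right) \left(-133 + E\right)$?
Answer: $\frac{i \sqrt{1044247343}}{48} \approx 673.23 i$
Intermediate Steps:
$p{\left(E \right)} = \left(-186 + E\right) \left(-133 + E\right)$
$\sqrt{-477977 + p{\left(\frac{1}{604 - 652} \right)}} = \sqrt{-477977 + \left(24738 + \left(\frac{1}{604 - 652}\right)^{2} - \frac{319}{604 - 652}\right)} = \sqrt{-477977 + \left(24738 + \left(\frac{1}{-48}\right)^{2} - \frac{319}{-48}\right)} = \sqrt{-477977 + \left(24738 + \left(- \frac{1}{48}\right)^{2} - - \frac{319}{48}\right)} = \sqrt{-477977 + \left(24738 + \frac{1}{2304} + \frac{319}{48}\right)} = \sqrt{-477977 + \frac{57011665}{2304}} = \sqrt{- \frac{1044247343}{2304}} = \frac{i \sqrt{1044247343}}{48}$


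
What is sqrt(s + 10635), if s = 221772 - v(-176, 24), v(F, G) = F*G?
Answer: sqrt(236631) ≈ 486.45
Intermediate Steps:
s = 225996 (s = 221772 - (-176)*24 = 221772 - 1*(-4224) = 221772 + 4224 = 225996)
sqrt(s + 10635) = sqrt(225996 + 10635) = sqrt(236631)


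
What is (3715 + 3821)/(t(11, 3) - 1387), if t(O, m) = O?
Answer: -471/86 ≈ -5.4767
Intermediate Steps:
(3715 + 3821)/(t(11, 3) - 1387) = (3715 + 3821)/(11 - 1387) = 7536/(-1376) = 7536*(-1/1376) = -471/86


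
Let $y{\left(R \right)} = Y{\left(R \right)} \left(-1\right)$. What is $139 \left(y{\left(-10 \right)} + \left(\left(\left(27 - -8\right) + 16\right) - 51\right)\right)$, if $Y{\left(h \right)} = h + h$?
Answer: $2780$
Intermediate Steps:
$Y{\left(h \right)} = 2 h$
$y{\left(R \right)} = - 2 R$ ($y{\left(R \right)} = 2 R \left(-1\right) = - 2 R$)
$139 \left(y{\left(-10 \right)} + \left(\left(\left(27 - -8\right) + 16\right) - 51\right)\right) = 139 \left(\left(-2\right) \left(-10\right) + \left(\left(\left(27 - -8\right) + 16\right) - 51\right)\right) = 139 \left(20 + \left(\left(\left(27 + 8\right) + 16\right) - 51\right)\right) = 139 \left(20 + \left(\left(35 + 16\right) - 51\right)\right) = 139 \left(20 + \left(51 - 51\right)\right) = 139 \left(20 + 0\right) = 139 \cdot 20 = 2780$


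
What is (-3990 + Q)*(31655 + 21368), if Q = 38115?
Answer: 1809409875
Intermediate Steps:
(-3990 + Q)*(31655 + 21368) = (-3990 + 38115)*(31655 + 21368) = 34125*53023 = 1809409875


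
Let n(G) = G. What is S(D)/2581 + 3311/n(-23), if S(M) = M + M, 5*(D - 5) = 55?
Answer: -8544955/59363 ≈ -143.94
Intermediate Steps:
D = 16 (D = 5 + (1/5)*55 = 5 + 11 = 16)
S(M) = 2*M
S(D)/2581 + 3311/n(-23) = (2*16)/2581 + 3311/(-23) = 32*(1/2581) + 3311*(-1/23) = 32/2581 - 3311/23 = -8544955/59363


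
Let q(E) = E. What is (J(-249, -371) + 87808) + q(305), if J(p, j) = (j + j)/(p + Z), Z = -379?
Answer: 27667853/314 ≈ 88114.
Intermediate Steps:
J(p, j) = 2*j/(-379 + p) (J(p, j) = (j + j)/(p - 379) = (2*j)/(-379 + p) = 2*j/(-379 + p))
(J(-249, -371) + 87808) + q(305) = (2*(-371)/(-379 - 249) + 87808) + 305 = (2*(-371)/(-628) + 87808) + 305 = (2*(-371)*(-1/628) + 87808) + 305 = (371/314 + 87808) + 305 = 27572083/314 + 305 = 27667853/314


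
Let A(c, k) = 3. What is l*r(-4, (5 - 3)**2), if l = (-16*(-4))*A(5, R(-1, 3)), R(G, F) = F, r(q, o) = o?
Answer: 768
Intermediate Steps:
l = 192 (l = -16*(-4)*3 = 64*3 = 192)
l*r(-4, (5 - 3)**2) = 192*(5 - 3)**2 = 192*2**2 = 192*4 = 768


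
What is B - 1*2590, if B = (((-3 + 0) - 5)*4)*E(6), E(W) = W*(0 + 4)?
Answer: -3358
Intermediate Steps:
E(W) = 4*W (E(W) = W*4 = 4*W)
B = -768 (B = (((-3 + 0) - 5)*4)*(4*6) = ((-3 - 5)*4)*24 = -8*4*24 = -32*24 = -768)
B - 1*2590 = -768 - 1*2590 = -768 - 2590 = -3358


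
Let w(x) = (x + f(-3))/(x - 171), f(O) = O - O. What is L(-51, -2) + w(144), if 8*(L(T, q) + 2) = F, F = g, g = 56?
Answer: -⅓ ≈ -0.33333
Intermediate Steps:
f(O) = 0
F = 56
w(x) = x/(-171 + x) (w(x) = (x + 0)/(x - 171) = x/(-171 + x))
L(T, q) = 5 (L(T, q) = -2 + (⅛)*56 = -2 + 7 = 5)
L(-51, -2) + w(144) = 5 + 144/(-171 + 144) = 5 + 144/(-27) = 5 + 144*(-1/27) = 5 - 16/3 = -⅓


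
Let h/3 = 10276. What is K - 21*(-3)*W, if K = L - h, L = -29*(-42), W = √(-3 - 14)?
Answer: -29610 + 63*I*√17 ≈ -29610.0 + 259.76*I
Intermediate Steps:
W = I*√17 (W = √(-17) = I*√17 ≈ 4.1231*I)
L = 1218
h = 30828 (h = 3*10276 = 30828)
K = -29610 (K = 1218 - 1*30828 = 1218 - 30828 = -29610)
K - 21*(-3)*W = -29610 - 21*(-3)*I*√17 = -29610 - (-63)*I*√17 = -29610 + 63*I*√17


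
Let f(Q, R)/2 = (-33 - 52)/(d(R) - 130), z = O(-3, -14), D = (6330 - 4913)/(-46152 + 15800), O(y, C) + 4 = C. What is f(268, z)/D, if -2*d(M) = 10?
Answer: -1031968/38259 ≈ -26.973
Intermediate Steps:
O(y, C) = -4 + C
D = -1417/30352 (D = 1417/(-30352) = 1417*(-1/30352) = -1417/30352 ≈ -0.046686)
d(M) = -5 (d(M) = -½*10 = -5)
z = -18 (z = -4 - 14 = -18)
f(Q, R) = 34/27 (f(Q, R) = 2*((-33 - 52)/(-5 - 130)) = 2*(-85/(-135)) = 2*(-85*(-1/135)) = 2*(17/27) = 34/27)
f(268, z)/D = 34/(27*(-1417/30352)) = (34/27)*(-30352/1417) = -1031968/38259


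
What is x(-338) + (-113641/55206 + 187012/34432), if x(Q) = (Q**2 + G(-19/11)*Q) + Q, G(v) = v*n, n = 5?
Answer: 305351385477569/2613672864 ≈ 1.1683e+5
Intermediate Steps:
G(v) = 5*v (G(v) = v*5 = 5*v)
x(Q) = Q**2 - 84*Q/11 (x(Q) = (Q**2 + (5*(-19/11))*Q) + Q = (Q**2 - 95*Q/11) + Q = Q**2 - 84*Q/11)
x(-338) + (-113641/55206 + 187012/34432) = (1/11)*(-338)*(-84 + 11*(-338)) + (-113641/55206 + 187012/34432) = (1/11)*(-338)*(-84 - 3718) + (-113641*1/55206 + 187012*(1/34432)) = (1/11)*(-338)*(-3802) + (-113641/55206 + 46753/8608) = 1285076/11 + 801412195/237606624 = 305351385477569/2613672864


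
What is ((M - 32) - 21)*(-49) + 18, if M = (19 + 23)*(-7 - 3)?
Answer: 23195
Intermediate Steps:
M = -420 (M = 42*(-10) = -420)
((M - 32) - 21)*(-49) + 18 = ((-420 - 32) - 21)*(-49) + 18 = (-452 - 21)*(-49) + 18 = -473*(-49) + 18 = 23177 + 18 = 23195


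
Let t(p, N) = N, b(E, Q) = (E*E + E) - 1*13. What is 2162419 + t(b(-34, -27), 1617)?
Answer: 2164036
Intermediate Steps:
b(E, Q) = -13 + E + E**2 (b(E, Q) = (E**2 + E) - 13 = (E + E**2) - 13 = -13 + E + E**2)
2162419 + t(b(-34, -27), 1617) = 2162419 + 1617 = 2164036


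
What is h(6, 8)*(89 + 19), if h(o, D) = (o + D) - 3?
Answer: 1188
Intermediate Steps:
h(o, D) = -3 + D + o (h(o, D) = (D + o) - 3 = -3 + D + o)
h(6, 8)*(89 + 19) = (-3 + 8 + 6)*(89 + 19) = 11*108 = 1188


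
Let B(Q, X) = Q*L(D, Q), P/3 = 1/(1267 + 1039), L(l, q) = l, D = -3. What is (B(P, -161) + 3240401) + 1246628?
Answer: 10347088865/2306 ≈ 4.4870e+6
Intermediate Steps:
P = 3/2306 (P = 3/(1267 + 1039) = 3/2306 ≈ 0.0013010)
B(Q, X) = -3*Q (B(Q, X) = Q*(-3) = -3*Q)
(B(P, -161) + 3240401) + 1246628 = (-3*3/2306 + 3240401) + 1246628 = (-9/2306 + 3240401) + 1246628 = 7472364697/2306 + 1246628 = 10347088865/2306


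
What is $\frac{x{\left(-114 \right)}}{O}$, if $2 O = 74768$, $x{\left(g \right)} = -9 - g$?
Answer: $\frac{105}{37384} \approx 0.0028087$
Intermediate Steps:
$O = 37384$ ($O = \frac{1}{2} \cdot 74768 = 37384$)
$\frac{x{\left(-114 \right)}}{O} = \frac{-9 - -114}{37384} = \left(-9 + 114\right) \frac{1}{37384} = 105 \cdot \frac{1}{37384} = \frac{105}{37384}$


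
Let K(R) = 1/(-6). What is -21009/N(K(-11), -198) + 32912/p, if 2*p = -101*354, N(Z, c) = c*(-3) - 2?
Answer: -395061797/10583184 ≈ -37.329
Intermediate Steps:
K(R) = -⅙
N(Z, c) = -2 - 3*c (N(Z, c) = -3*c - 2 = -2 - 3*c)
p = -17877 (p = (-101*354)/2 = (½)*(-35754) = -17877)
-21009/N(K(-11), -198) + 32912/p = -21009/(-2 - 3*(-198)) + 32912/(-17877) = -21009/(-2 + 594) + 32912*(-1/17877) = -21009/592 - 32912/17877 = -395061797/10583184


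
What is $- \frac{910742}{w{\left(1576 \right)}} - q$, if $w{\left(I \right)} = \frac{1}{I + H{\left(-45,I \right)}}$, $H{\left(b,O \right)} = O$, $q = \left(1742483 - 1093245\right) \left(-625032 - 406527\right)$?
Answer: $666856643258$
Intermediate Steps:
$q = -669727302042$ ($q = 649238 \left(-1031559\right) = -669727302042$)
$w{\left(I \right)} = \frac{1}{2 I}$ ($w{\left(I \right)} = \frac{1}{I + I} = \frac{1}{2 I}$)
$- \frac{910742}{w{\left(1576 \right)}} - q = - \frac{910742}{\frac{1}{2} \cdot \frac{1}{1576}} - -669727302042 = - \frac{910742}{\frac{1}{2} \cdot \frac{1}{1576}} + 669727302042 = - 910742 \frac{1}{\frac{1}{3152}} + 669727302042 = \left(-910742\right) 3152 + 669727302042 = -2870658784 + 669727302042 = 666856643258$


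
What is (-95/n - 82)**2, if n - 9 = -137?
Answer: 108180801/16384 ≈ 6602.8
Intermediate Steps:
n = -128 (n = 9 - 137 = -128)
(-95/n - 82)**2 = (-95/(-128) - 82)**2 = (-95*(-1/128) - 82)**2 = (95/128 - 82)**2 = (-10401/128)**2 = 108180801/16384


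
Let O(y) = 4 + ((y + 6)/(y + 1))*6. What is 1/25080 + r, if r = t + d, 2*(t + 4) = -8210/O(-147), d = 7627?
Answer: 2348755693/326040 ≈ 7203.9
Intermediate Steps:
O(y) = 4 + 6*(6 + y)/(1 + y) (O(y) = 4 + ((6 + y)/(1 + y))*6 = 4 + 6*(6 + y)/(1 + y))
t = -60505/143 (t = -4 + (-8210*(1 - 147)/(10*(4 - 147)))/2 = -4 + (-8210/(10*(-143)/(-146)))/2 = -4 + (-8210/(10*(-1/146)*(-143)))/2 = -4 + (-8210/715/73)/2 = -4 + (-8210*73/715)/2 = -4 + (½)*(-119866/143) = -4 - 59933/143 = -60505/143 ≈ -423.11)
r = 1030156/143 (r = -60505/143 + 7627 = 1030156/143 ≈ 7203.9)
1/25080 + r = 1/25080 + 1030156/143 = 2348755693/326040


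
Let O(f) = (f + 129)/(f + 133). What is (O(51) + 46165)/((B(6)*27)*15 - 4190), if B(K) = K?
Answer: -424727/16192 ≈ -26.231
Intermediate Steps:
O(f) = (129 + f)/(133 + f)
(O(51) + 46165)/((B(6)*27)*15 - 4190) = ((129 + 51)/(133 + 51) + 46165)/((6*27)*15 - 4190) = (180/184 + 46165)/(162*15 - 4190) = ((1/184)*180 + 46165)/(2430 - 4190) = (45/46 + 46165)/(-1760) = (2123635/46)*(-1/1760) = -424727/16192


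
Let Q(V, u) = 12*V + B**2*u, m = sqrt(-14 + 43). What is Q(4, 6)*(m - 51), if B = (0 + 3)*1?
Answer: -5202 + 102*sqrt(29) ≈ -4652.7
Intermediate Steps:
B = 3 (B = 3*1 = 3)
m = sqrt(29) ≈ 5.3852
Q(V, u) = 9*u + 12*V (Q(V, u) = 12*V + 3**2*u = 12*V + 9*u = 9*u + 12*V)
Q(4, 6)*(m - 51) = (9*6 + 12*4)*(sqrt(29) - 51) = (54 + 48)*(-51 + sqrt(29)) = 102*(-51 + sqrt(29)) = -5202 + 102*sqrt(29)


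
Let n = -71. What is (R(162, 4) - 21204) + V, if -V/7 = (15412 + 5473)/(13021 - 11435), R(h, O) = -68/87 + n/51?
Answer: -49959416971/2345694 ≈ -21298.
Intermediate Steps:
R(h, O) = -3215/1479 (R(h, O) = -68/87 - 71/51 = -3215/1479)
V = -146195/1586 (V = -7*(15412 + 5473)/(13021 - 11435) = -146195/1586 ≈ -92.178)
(R(162, 4) - 21204) + V = (-3215/1479 - 21204) - 146195/1586 = -31363931/1479 - 146195/1586 = -49959416971/2345694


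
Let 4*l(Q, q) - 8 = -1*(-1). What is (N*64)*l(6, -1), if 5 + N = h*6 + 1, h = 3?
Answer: 2016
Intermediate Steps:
l(Q, q) = 9/4 (l(Q, q) = 2 + (-1*(-1))/4 = 2 + (¼)*1 = 2 + ¼ = 9/4)
N = 14 (N = -5 + (3*6 + 1) = -5 + (18 + 1) = -5 + 19 = 14)
(N*64)*l(6, -1) = (14*64)*(9/4) = 896*(9/4) = 2016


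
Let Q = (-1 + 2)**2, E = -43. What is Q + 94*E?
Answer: -4041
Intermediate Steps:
Q = 1 (Q = 1**2 = 1)
Q + 94*E = 1 + 94*(-43) = 1 - 4042 = -4041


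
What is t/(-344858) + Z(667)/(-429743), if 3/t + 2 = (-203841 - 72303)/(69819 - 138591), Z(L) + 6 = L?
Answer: -80006794403/51870109022900 ≈ -0.0015424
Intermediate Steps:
Z(L) = -6 + L
t = 521/350 (t = 3/(-2 + (-203841 - 72303)/(69819 - 138591)) = 3/(-2 - 276144/(-68772)) = 3/(-2 - 276144*(-1/68772)) = 3/(-2 + 2092/521) = 3/(1050/521) = 3*(521/1050) = 521/350 ≈ 1.4886)
t/(-344858) + Z(667)/(-429743) = (521/350)/(-344858) + (-6 + 667)/(-429743) = (521/350)*(-1/344858) + 661*(-1/429743) = -521/120700300 - 661/429743 = -80006794403/51870109022900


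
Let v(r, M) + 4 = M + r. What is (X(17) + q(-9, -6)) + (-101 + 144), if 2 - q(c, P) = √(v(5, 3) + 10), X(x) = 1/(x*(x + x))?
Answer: 26011/578 - √14 ≈ 41.260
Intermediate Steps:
v(r, M) = -4 + M + r (v(r, M) = -4 + (M + r) = -4 + M + r)
X(x) = 1/(2*x²) (X(x) = 1/(x*(2*x)) = 1/(2*x²))
q(c, P) = 2 - √14 (q(c, P) = 2 - √((-4 + 3 + 5) + 10) = 2 - √(4 + 10) = 2 - √14)
(X(17) + q(-9, -6)) + (-101 + 144) = ((½)/17² + (2 - √14)) + (-101 + 144) = ((½)*(1/289) + (2 - √14)) + 43 = (1/578 + (2 - √14)) + 43 = (1157/578 - √14) + 43 = 26011/578 - √14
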